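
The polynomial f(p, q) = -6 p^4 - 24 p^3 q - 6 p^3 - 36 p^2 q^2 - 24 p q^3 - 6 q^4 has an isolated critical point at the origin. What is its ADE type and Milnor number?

Type E6, Milnor number mu = 6.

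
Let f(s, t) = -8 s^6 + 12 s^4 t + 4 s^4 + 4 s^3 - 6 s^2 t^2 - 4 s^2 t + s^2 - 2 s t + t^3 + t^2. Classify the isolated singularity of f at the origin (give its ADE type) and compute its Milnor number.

The Hessian of f at 0 has rank 1. Corank 1: A-series; mu = 2 gives A_2.

Type A_{2}, Milnor number mu = 2.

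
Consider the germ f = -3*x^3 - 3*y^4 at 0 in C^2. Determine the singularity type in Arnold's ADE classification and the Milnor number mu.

Type E_6, Milnor number mu = 6.

The Hessian of f at 0 has rank 0. Corank 2; j^3 = -3*x^3 is a perfect cube, so E-series; the 4-jet and mu = 6 give E_6.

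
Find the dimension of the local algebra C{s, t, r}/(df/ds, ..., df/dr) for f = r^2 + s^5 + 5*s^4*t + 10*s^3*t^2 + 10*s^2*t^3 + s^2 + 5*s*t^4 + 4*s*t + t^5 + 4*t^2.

4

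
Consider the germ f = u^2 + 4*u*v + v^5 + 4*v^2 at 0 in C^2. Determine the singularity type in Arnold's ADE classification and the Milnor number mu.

Type A_{4}, Milnor number mu = 4.

The Hessian of f at 0 is [[2, 4], [4, 8]] with rank 1, so corank 1. A Groebner basis of the Jacobian ideal J(f) in C{u,v} is {v^4, u + 2*v}; counting standard monomials gives mu = 4. Corank 1: A-series; mu = 4 gives A_4.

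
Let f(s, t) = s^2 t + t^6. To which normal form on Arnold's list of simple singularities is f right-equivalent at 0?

D_7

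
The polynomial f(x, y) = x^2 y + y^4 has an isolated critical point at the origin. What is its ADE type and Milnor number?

Type D_5, Milnor number mu = 5.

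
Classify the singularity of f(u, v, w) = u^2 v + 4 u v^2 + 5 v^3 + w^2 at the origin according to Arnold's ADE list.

The Hessian of f at 0 is [[0, 0, 0], [0, 0, 0], [0, 0, 2]] with rank 1, so corank 2. A Groebner basis of the Jacobian ideal J(f) in C{u,v,w} is {v^3, u^2 - v^2, u*v + 2*v^2, w}; counting standard monomials gives mu = 4. Corank 2; j^3 = v*(u^2 + 4*u*v + 5*v^2) splits into three distinct lines over C (the quadratic factor has nonzero discriminant), so D_4.

D_4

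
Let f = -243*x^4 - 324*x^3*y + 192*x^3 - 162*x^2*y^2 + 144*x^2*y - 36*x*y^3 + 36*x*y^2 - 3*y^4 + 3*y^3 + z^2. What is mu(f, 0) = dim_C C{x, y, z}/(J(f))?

The Hessian of f at 0 has rank 1. Corank 2; j^3 = 3*(4*x + y)^3 is a perfect cube, so E-series; the 4-jet and mu = 6 give E_6.

6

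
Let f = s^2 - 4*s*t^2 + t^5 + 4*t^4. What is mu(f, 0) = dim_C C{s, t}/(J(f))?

The Hessian of f at 0 is [[2, 0], [0, 0]] with rank 1, so corank 1. A Groebner basis of the Jacobian ideal J(f) in C{s,t} is {s^2, -s/2 + t^2}; counting standard monomials gives mu = 4. Corank 1: A-series; mu = 4 gives A_4.

4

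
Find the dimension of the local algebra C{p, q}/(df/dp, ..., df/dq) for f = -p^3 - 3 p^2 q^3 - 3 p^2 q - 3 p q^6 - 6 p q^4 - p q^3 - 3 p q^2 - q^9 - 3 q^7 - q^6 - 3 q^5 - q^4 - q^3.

The Hessian of f at 0 is [[0, 0], [0, 0]] with rank 0, so corank 2. A Groebner basis of the Jacobian ideal J(f) in C{p,q} is {p^3 + 3*p^2*q + 6*p^2 + 12*p*q + 6*q^2, -3*p^2 + p*q^2 - 6*p*q - 3*q^2, 3*p^2 + 6*p*q + q^3 + 3*q^2}; counting standard monomials gives mu = 7. Corank 2; j^3 = -(p + q)^3 is a perfect cube, so E-series; the 4-jet and mu = 7 give E_7.

7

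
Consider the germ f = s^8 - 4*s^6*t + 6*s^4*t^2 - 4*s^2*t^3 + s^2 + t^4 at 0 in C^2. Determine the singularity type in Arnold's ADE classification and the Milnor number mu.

Type A_{3}, Milnor number mu = 3.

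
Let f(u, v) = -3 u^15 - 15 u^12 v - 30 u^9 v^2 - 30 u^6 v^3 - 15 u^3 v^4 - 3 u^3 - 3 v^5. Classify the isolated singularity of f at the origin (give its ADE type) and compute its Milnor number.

Type E8, Milnor number mu = 8.

The Hessian of f at 0 has rank 0. Corank 2; j^3 = -3*u^3 is a perfect cube, so E-series; the 5-jet and mu = 8 give E_8.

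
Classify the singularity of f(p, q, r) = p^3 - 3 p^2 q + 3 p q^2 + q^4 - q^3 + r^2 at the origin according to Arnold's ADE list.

E6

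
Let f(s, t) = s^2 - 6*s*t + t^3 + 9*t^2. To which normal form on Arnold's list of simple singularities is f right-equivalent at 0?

The Hessian of f at 0 has rank 1. Corank 1: A-series; mu = 2 gives A_2.

A_2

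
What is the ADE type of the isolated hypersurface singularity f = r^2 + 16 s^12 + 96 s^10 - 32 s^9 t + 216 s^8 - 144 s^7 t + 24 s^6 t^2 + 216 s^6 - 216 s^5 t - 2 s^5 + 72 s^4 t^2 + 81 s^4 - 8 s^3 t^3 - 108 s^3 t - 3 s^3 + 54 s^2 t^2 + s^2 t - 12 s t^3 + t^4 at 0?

D5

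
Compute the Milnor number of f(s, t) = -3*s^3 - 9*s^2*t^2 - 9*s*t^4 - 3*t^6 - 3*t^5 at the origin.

8

The Hessian of f at 0 is [[0, 0], [0, 0]] with rank 0, so corank 2. A Groebner basis of the Jacobian ideal J(f) in C{s,t} is {t^4, s^3, s^2/2 + s*t^2}; counting standard monomials gives mu = 8. Corank 2; j^3 = -3*s^3 is a perfect cube, so E-series; the 5-jet and mu = 8 give E_8.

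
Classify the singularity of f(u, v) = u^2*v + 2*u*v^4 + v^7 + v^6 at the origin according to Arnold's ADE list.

The Hessian of f at 0 has rank 0. Corank 2; j^3 = u^2*v has shape L^2 M (L != M), so D-series; mu = 7 gives D_7.

D_{7}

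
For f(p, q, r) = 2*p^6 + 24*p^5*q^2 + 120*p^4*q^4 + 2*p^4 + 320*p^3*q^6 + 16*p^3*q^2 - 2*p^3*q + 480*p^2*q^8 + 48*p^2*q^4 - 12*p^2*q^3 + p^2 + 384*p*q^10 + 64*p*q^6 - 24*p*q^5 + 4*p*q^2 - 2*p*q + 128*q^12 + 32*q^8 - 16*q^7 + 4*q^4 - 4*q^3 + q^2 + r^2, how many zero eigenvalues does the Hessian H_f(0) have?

Hessian at 0 has rank 2.

1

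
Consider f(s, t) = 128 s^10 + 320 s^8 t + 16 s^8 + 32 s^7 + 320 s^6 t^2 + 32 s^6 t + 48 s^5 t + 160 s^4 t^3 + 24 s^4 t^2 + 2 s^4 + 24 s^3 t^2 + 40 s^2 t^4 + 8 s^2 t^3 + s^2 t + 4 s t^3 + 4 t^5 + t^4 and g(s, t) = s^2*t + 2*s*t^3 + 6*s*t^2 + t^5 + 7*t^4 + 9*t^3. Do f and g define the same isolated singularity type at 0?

The Hessian of f at 0 is [[0, 0], [0, 0]] with rank 0, so corank 2. A Groebner basis of the Jacobian ideal J(f) in C{s,t} is {s*t^2, s*t/2 + t^3, s^2 - 2*s*t}; counting standard monomials gives mu = 5. Corank 2; j^3 = s^2*t has shape L^2 M (L != M), so D-series; mu = 5 gives D_5. The Hessian of g at 0 is [[0, 0], [0, 0]] with rank 0, so corank 2. A Groebner basis of the Jacobian ideal J(g) in C{s,t} is {s*t^2 - 3*s*t - 9*t^2, s*t + t^3 + 3*t^2, s^2 + 2*s*t - 3*t^2}; counting standard monomials gives mu = 5. Corank 2; j^3 = t*(s + 3*t)^2 has shape L^2 M (L != M), so D-series; mu = 5 gives D_5. Both have type D_5, hence right-equivalent.

Yes.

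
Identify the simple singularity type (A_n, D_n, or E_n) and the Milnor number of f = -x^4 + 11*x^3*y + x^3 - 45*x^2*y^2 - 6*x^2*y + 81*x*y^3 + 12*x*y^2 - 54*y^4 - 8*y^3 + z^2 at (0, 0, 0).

Type E_7, Milnor number mu = 7.

The Hessian of f at 0 is [[0, 0, 0], [0, 0, 0], [0, 0, 2]] with rank 1, so corank 2. A Groebner basis of the Jacobian ideal J(f) in C{x,y,z} is {3*x^2 - 12*x*y + y^4 + y^3 + 12*y^2, x^3 - 30*x^2 + 120*x*y - 18*y^3 - 120*y^2, x^2*y - 9*x^2 + 36*x*y - 7*y^3 - 36*y^2, -2*x^2 + x*y^2 + 8*x*y - 8*y^3/3 - 8*y^2, z}; counting standard monomials gives mu = 7. Corank 2; j^3 = (x - 2*y)^3 is a perfect cube, so E-series; the 4-jet and mu = 7 give E_7.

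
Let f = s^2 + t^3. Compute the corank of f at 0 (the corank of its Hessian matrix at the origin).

Hessian at 0 has rank 1.

1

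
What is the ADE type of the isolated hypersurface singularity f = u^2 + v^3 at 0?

A_2

The Hessian of f at 0 has rank 1. Corank 1: A-series; mu = 2 gives A_2.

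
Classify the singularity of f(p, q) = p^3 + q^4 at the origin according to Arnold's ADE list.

E_{6}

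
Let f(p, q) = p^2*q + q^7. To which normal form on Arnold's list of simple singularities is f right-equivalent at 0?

D_{8}

The Hessian of f at 0 is [[0, 0], [0, 0]] with rank 0, so corank 2. A Groebner basis of the Jacobian ideal J(f) in C{p,q} is {p^2/7 + q^6, p^3, p*q}; counting standard monomials gives mu = 8. Corank 2; j^3 = p^2*q has shape L^2 M (L != M), so D-series; mu = 8 gives D_8.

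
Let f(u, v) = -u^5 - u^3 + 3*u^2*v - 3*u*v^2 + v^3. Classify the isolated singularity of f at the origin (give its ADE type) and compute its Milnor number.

Type E_8, Milnor number mu = 8.

The Hessian of f at 0 has rank 0. Corank 2; j^3 = -(u - v)^3 is a perfect cube, so E-series; the 5-jet and mu = 8 give E_8.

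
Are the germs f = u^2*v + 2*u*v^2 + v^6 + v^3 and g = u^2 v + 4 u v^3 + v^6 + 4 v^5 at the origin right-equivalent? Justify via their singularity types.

Yes.

The Hessian of f at 0 is [[0, 0], [0, 0]] with rank 0, so corank 2. A Groebner basis of the Jacobian ideal J(f) in C{u,v} is {u^2/6 + v^5 - v^2/6, u^3 + v^3, u*v + v^2}; counting standard monomials gives mu = 7. Corank 2; j^3 = v*(u + v)^2 has shape L^2 M (L != M), so D-series; mu = 7 gives D_7. The Hessian of g at 0 is [[0, 0], [0, 0]] with rank 0, so corank 2. A Groebner basis of the Jacobian ideal J(g) in C{u,v} is {u^3, u^2*v + 2*u^2/3 + 4*u*v^2/3, u*v/2 + v^3}; counting standard monomials gives mu = 7. Corank 2; j^3 = u^2*v has shape L^2 M (L != M), so D-series; mu = 7 gives D_7. Both have type D_7, hence right-equivalent.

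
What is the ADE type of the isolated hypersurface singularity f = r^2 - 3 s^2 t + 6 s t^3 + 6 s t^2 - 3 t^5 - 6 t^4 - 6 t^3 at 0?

D_{4}

The Hessian of f at 0 has rank 1. Corank 2; j^3 = -3*t*(s^2 - 2*s*t + 2*t^2) splits into three distinct lines over C (the quadratic factor has nonzero discriminant), so D_4.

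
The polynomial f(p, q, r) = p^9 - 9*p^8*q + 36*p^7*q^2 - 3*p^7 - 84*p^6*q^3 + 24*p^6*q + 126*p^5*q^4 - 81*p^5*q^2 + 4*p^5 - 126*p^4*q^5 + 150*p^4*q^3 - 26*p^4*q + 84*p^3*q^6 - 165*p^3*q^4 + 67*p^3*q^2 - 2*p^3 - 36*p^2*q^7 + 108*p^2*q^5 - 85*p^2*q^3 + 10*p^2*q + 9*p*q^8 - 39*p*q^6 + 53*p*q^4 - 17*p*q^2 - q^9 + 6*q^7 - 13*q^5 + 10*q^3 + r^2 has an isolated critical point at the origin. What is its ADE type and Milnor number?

The Hessian of f at 0 has rank 1. Corank 2; j^3 = -(p - 2*q)*(2*p^2 - 6*p*q + 5*q^2) splits into three distinct lines over C (the quadratic factor has nonzero discriminant), so D_4.

Type D_{4}, Milnor number mu = 4.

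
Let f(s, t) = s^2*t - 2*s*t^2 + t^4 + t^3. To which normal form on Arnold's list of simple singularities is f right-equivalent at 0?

D5

The Hessian of f at 0 has rank 0. Corank 2; j^3 = t*(s - t)^2 has shape L^2 M (L != M), so D-series; mu = 5 gives D_5.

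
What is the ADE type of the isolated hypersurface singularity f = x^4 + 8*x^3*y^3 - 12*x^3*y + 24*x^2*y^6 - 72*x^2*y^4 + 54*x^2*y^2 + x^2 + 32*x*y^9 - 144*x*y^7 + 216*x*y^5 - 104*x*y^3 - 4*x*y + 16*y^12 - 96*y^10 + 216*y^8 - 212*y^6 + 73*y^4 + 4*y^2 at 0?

The Hessian of f at 0 has rank 1. Corank 1: A-series; mu = 3 gives A_3.

A_{3}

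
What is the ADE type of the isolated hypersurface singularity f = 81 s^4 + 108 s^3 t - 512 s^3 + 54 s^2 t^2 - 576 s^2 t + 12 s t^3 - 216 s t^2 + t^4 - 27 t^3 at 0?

E_{6}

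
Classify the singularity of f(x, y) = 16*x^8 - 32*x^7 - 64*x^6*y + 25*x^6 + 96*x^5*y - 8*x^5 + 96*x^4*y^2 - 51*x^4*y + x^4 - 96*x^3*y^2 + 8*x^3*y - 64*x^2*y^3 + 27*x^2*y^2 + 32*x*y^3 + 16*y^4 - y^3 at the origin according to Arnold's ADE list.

The Hessian of f at 0 has rank 0. Corank 2; j^3 = -y^3 is a perfect cube, so E-series; the 4-jet and mu = 6 give E_6.

E_6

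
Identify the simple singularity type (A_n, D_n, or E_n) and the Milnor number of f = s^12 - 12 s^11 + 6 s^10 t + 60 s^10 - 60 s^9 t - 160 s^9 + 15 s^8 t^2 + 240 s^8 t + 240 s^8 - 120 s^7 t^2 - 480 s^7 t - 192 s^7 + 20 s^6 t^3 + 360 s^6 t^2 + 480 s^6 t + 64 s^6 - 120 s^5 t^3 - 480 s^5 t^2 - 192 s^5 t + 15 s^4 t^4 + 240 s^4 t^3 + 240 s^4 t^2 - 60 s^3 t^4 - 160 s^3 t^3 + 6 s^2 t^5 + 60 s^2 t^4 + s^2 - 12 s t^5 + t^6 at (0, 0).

Type A5, Milnor number mu = 5.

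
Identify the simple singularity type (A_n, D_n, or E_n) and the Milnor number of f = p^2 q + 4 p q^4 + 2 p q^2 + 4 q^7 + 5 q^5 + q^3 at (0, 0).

Type D6, Milnor number mu = 6.

The Hessian of f at 0 has rank 0. Corank 2; j^3 = q*(p + q)^2 has shape L^2 M (L != M), so D-series; mu = 6 gives D_6.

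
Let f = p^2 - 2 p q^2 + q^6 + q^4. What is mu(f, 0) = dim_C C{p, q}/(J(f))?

The Hessian of f at 0 has rank 1. Corank 1: A-series; mu = 5 gives A_5.

5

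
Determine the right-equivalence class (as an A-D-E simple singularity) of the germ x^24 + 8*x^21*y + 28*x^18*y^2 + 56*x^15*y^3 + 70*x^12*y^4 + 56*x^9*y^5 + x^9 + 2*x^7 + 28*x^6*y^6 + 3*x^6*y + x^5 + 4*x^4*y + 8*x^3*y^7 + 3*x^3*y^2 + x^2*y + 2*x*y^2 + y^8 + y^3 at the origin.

The Hessian of f at 0 has rank 0. Corank 2; j^3 = y*(x + y)^2 has shape L^2 M (L != M), so D-series; mu = 9 gives D_9.

D_{9}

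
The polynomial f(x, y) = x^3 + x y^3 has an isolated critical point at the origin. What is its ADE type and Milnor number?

Type E_{7}, Milnor number mu = 7.

The Hessian of f at 0 has rank 0. Corank 2; j^3 = x^3 is a perfect cube, so E-series; the 4-jet and mu = 7 give E_7.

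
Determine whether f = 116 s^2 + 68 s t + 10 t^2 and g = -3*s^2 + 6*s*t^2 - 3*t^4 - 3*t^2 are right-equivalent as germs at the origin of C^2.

Yes.

The Hessian of f at 0 has rank 2. Corank 0: nondegenerate Morse point, so A_1. The Hessian of g at 0 has rank 2. Corank 0: nondegenerate Morse point, so A_1. Both have type A_1, hence right-equivalent.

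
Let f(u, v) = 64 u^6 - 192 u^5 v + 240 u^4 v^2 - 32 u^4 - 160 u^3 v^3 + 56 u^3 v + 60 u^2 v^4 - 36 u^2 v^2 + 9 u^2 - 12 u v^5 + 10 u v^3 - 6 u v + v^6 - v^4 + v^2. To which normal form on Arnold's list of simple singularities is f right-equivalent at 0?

A_{3}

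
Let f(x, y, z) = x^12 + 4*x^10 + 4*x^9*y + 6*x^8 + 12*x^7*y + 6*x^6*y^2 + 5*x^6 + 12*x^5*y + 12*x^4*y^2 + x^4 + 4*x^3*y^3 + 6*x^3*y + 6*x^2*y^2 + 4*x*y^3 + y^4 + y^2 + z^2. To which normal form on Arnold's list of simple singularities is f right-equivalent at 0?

A_{3}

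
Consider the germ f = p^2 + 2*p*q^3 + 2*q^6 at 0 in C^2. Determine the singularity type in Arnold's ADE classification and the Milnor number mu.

The Hessian of f at 0 has rank 1. Corank 1: A-series; mu = 5 gives A_5.

Type A_5, Milnor number mu = 5.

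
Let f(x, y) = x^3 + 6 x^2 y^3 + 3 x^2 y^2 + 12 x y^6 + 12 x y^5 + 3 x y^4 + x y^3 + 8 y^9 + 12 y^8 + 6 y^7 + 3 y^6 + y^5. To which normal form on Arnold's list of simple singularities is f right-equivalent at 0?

E_{7}

The Hessian of f at 0 has rank 0. Corank 2; j^3 = x^3 is a perfect cube, so E-series; the 4-jet and mu = 7 give E_7.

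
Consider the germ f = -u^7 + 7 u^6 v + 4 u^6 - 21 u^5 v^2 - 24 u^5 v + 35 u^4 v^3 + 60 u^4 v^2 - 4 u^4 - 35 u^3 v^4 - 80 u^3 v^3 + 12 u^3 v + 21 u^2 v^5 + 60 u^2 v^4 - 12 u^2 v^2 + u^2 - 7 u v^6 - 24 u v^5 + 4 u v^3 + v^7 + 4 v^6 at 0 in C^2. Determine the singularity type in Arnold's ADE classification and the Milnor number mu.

Type A_6, Milnor number mu = 6.

The Hessian of f at 0 is [[2, 0], [0, 0]] with rank 1, so corank 1. A Groebner basis of the Jacobian ideal J(f) in C{u,v} is {u*v/2 + v^4, u*v^2 - u/6 - v^3/3, u^2}; counting standard monomials gives mu = 6. Corank 1: A-series; mu = 6 gives A_6.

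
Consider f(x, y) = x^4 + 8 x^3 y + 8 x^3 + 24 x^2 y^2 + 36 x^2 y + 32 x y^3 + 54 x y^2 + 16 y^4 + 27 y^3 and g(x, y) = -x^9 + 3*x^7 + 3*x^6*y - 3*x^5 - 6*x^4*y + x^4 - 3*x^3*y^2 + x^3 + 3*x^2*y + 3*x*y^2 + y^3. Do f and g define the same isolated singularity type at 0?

Yes.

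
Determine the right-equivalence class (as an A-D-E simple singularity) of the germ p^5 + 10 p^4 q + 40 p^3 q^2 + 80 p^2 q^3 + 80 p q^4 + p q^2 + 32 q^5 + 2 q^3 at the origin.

D_6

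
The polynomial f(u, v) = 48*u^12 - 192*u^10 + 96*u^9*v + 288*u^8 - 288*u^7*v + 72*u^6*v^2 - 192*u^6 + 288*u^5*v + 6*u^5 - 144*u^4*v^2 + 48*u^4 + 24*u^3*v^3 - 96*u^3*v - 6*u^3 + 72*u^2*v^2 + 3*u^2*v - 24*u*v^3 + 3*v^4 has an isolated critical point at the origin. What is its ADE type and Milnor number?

Type D_5, Milnor number mu = 5.

The Hessian of f at 0 has rank 0. Corank 2; j^3 = -3*u^2*(2*u - v) has shape L^2 M (L != M), so D-series; mu = 5 gives D_5.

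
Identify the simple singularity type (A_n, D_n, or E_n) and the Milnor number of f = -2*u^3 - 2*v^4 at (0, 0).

Type E_6, Milnor number mu = 6.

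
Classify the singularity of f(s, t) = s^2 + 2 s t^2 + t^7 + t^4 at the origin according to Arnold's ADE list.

A6

The Hessian of f at 0 has rank 1. Corank 1: A-series; mu = 6 gives A_6.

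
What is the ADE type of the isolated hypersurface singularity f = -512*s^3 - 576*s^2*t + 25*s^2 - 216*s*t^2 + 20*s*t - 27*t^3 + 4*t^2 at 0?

A2

The Hessian of f at 0 has rank 1. Corank 1: A-series; mu = 2 gives A_2.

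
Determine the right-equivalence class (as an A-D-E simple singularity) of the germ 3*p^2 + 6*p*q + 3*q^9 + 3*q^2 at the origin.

A_8

The Hessian of f at 0 has rank 1. Corank 1: A-series; mu = 8 gives A_8.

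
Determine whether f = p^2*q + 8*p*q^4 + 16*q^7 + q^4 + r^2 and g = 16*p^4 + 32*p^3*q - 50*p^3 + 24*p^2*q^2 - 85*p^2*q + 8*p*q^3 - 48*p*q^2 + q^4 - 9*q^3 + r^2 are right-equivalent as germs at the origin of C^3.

Yes.

The Hessian of f at 0 is [[0, 0, 0], [0, 0, 0], [0, 0, 2]] with rank 1, so corank 2. A Groebner basis of the Jacobian ideal J(f) in C{p,q,r} is {p^3, p^2/4 + q^3, p*q, r}; counting standard monomials gives mu = 5. Corank 2; j^3 = p^2*q has shape L^2 M (L != M), so D-series; mu = 5 gives D_5. The Hessian of g at 0 is [[0, 0, 0], [0, 0, 0], [0, 0, 2]] with rank 1, so corank 2. A Groebner basis of the Jacobian ideal J(g) in C{p,q,r} is {p*q^2 - 375*p*q/8 - 225*q^2/8, 625*p*q/8 + q^3 + 375*q^2/8, p^2 + 11*p*q/10 + 3*q^2/10, r}; counting standard monomials gives mu = 5. Corank 2; j^3 = -(2*p + q)*(5*p + 3*q)^2 has shape L^2 M (L != M), so D-series; mu = 5 gives D_5. Both have type D_5, hence right-equivalent.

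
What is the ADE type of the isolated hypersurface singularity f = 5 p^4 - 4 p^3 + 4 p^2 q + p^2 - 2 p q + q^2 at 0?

A_{3}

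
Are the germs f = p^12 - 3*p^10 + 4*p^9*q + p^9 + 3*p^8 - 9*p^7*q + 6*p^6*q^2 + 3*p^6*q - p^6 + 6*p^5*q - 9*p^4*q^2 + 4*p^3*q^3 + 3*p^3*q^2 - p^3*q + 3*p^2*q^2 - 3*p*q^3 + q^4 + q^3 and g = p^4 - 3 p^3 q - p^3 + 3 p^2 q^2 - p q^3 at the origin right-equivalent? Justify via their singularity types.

Yes.

The Hessian of f at 0 is [[0, 0], [0, 0]] with rank 0, so corank 2. A Groebner basis of the Jacobian ideal J(f) in C{p,q} is {p^3 - 3*p*q^2 - 3*q^2, p^2*q - 2*p*q^2, q^3}; counting standard monomials gives mu = 7. Corank 2; j^3 = q^3 is a perfect cube, so E-series; the 4-jet and mu = 7 give E_7. The Hessian of g at 0 is [[0, 0], [0, 0]] with rank 0, so corank 2. A Groebner basis of the Jacobian ideal J(g) in C{p,q} is {3*p^2 + q^4 + q^3, p^3, p^2*q - p^2 - q^3/3, -2*p^2 + p*q^2 - 2*q^3/3}; counting standard monomials gives mu = 7. Corank 2; j^3 = -p^3 is a perfect cube, so E-series; the 4-jet and mu = 7 give E_7. Both have type E_7, hence right-equivalent.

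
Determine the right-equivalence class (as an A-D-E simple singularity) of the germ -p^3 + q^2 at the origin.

A_{2}

The Hessian of f at 0 is [[0, 0], [0, 2]] with rank 1, so corank 1. A Groebner basis of the Jacobian ideal J(f) in C{p,q} is {p^2, q}; counting standard monomials gives mu = 2. Corank 1: A-series; mu = 2 gives A_2.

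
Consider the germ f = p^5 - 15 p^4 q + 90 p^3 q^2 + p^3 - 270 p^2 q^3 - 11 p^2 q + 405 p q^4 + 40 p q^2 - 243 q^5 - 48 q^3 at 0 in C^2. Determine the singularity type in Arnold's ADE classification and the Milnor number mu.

Type D_6, Milnor number mu = 6.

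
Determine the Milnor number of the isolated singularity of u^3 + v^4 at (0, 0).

The Hessian of f at 0 has rank 0. Corank 2; j^3 = u^3 is a perfect cube, so E-series; the 4-jet and mu = 6 give E_6.

6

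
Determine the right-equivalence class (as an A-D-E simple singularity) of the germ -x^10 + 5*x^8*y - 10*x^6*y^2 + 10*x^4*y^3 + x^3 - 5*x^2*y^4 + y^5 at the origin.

The Hessian of f at 0 has rank 0. Corank 2; j^3 = x^3 is a perfect cube, so E-series; the 5-jet and mu = 8 give E_8.

E8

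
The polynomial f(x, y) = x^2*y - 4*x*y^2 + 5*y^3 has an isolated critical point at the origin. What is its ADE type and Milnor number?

The Hessian of f at 0 has rank 0. Corank 2; j^3 = y*(x^2 - 4*x*y + 5*y^2) splits into three distinct lines over C (the quadratic factor has nonzero discriminant), so D_4.

Type D_4, Milnor number mu = 4.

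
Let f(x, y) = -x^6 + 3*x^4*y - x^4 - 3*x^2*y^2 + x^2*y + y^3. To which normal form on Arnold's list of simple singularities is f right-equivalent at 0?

D4

The Hessian of f at 0 has rank 0. Corank 2; j^3 = y*(x^2 + y^2) splits into three distinct lines over C (the quadratic factor has nonzero discriminant), so D_4.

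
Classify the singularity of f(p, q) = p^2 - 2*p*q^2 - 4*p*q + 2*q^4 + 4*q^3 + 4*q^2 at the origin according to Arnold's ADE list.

The Hessian of f at 0 is [[2, -4], [-4, 8]] with rank 1, so corank 1. A Groebner basis of the Jacobian ideal J(f) in C{p,q} is {p^2 - 4*p + 8*q, p*q - 2*p + 4*q, -p + q^2 + 2*q}; counting standard monomials gives mu = 3. Corank 1: A-series; mu = 3 gives A_3.

A_{3}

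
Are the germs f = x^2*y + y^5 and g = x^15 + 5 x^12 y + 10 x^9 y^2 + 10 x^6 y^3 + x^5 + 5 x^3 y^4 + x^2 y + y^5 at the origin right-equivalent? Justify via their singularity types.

Yes.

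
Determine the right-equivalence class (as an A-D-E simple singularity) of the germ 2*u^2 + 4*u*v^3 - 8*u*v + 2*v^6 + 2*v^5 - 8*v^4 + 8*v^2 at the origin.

A4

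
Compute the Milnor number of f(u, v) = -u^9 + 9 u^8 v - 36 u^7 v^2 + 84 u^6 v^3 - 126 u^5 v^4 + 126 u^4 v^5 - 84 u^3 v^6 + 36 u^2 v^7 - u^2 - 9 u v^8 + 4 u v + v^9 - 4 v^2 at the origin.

The Hessian of f at 0 has rank 1. Corank 1: A-series; mu = 8 gives A_8.

8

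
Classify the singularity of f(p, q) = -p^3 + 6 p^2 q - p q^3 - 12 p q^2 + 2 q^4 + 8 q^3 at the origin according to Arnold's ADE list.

The Hessian of f at 0 has rank 0. Corank 2; j^3 = -(p - 2*q)^3 is a perfect cube, so E-series; the 4-jet and mu = 7 give E_7.

E7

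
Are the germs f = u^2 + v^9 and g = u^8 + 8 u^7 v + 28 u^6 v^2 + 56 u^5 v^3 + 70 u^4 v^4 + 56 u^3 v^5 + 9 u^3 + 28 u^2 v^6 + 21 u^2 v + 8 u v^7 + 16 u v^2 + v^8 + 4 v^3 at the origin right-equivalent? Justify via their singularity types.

The Hessian of f at 0 has rank 1. Corank 1: A-series; mu = 8 gives A_8. The Hessian of g at 0 has rank 0. Corank 2; j^3 = (u + v)*(3*u + 2*v)^2 has shape L^2 M (L != M), so D-series; mu = 9 gives D_9. f is A_8 but g is D_9, hence not right-equivalent.

No.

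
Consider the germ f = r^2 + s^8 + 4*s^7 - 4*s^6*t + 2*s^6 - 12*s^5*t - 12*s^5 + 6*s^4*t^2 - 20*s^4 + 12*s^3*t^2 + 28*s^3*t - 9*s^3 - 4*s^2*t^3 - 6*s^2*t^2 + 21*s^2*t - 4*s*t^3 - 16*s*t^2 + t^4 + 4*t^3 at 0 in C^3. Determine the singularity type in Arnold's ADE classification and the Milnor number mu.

Type D5, Milnor number mu = 5.

The Hessian of f at 0 is [[0, 0, 0], [0, 0, 0], [0, 0, 2]] with rank 1, so corank 2. A Groebner basis of the Jacobian ideal J(f) in C{s,t,r} is {s*t^2 + 27*s*t/14 - 9*t^2/7, 81*s*t/28 + t^3 - 27*t^2/14, s^2 - 29*s*t/21 + 10*t^2/21, r}; counting standard monomials gives mu = 5. Corank 2; j^3 = -(s - t)*(3*s - 2*t)^2 has shape L^2 M (L != M), so D-series; mu = 5 gives D_5.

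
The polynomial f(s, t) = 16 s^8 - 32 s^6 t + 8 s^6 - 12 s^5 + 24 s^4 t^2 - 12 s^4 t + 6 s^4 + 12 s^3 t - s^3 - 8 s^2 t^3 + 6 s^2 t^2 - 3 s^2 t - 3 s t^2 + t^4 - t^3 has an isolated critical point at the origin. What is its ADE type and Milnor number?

Type E6, Milnor number mu = 6.

The Hessian of f at 0 has rank 0. Corank 2; j^3 = -(s + t)^3 is a perfect cube, so E-series; the 4-jet and mu = 6 give E_6.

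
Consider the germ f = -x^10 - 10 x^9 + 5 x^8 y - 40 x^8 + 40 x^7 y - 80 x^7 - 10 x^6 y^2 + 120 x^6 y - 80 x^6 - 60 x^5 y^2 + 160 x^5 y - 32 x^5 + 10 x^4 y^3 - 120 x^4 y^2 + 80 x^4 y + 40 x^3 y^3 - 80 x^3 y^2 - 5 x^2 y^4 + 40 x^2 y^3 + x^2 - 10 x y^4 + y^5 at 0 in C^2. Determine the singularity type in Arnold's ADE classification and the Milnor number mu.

Type A_4, Milnor number mu = 4.

The Hessian of f at 0 is [[2, 0], [0, 0]] with rank 1, so corank 1. A Groebner basis of the Jacobian ideal J(f) in C{x,y} is {y^4, x}; counting standard monomials gives mu = 4. Corank 1: A-series; mu = 4 gives A_4.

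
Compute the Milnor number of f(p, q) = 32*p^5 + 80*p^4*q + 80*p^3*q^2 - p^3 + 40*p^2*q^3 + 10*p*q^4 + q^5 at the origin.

8

The Hessian of f at 0 is [[0, 0], [0, 0]] with rank 0, so corank 2. A Groebner basis of the Jacobian ideal J(f) in C{p,q} is {q^5, p*q^3 + q^4/8, p^2}; counting standard monomials gives mu = 8. Corank 2; j^3 = -p^3 is a perfect cube, so E-series; the 5-jet and mu = 8 give E_8.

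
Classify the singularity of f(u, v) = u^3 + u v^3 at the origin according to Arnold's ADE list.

The Hessian of f at 0 has rank 0. Corank 2; j^3 = u^3 is a perfect cube, so E-series; the 4-jet and mu = 7 give E_7.

E_{7}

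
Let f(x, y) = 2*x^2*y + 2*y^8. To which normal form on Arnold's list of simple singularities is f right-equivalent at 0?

The Hessian of f at 0 has rank 0. Corank 2; j^3 = 2*x^2*y has shape L^2 M (L != M), so D-series; mu = 9 gives D_9.

D9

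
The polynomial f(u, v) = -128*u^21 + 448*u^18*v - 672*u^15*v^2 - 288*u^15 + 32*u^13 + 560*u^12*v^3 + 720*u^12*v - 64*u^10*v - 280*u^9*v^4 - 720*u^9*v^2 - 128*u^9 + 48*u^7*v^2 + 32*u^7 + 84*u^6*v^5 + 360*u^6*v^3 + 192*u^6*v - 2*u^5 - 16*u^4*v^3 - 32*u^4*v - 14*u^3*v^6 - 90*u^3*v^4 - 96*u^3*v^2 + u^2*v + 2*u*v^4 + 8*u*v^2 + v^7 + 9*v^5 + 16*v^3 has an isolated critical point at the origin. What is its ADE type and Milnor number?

The Hessian of f at 0 has rank 0. Corank 2; j^3 = v*(u + 4*v)^2 has shape L^2 M (L != M), so D-series; mu = 6 gives D_6.

Type D6, Milnor number mu = 6.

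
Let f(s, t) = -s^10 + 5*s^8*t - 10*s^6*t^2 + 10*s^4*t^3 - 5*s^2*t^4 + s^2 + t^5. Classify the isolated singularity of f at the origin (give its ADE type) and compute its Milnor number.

Type A_4, Milnor number mu = 4.

The Hessian of f at 0 has rank 1. Corank 1: A-series; mu = 4 gives A_4.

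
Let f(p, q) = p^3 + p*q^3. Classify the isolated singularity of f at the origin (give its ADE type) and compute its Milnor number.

Type E_{7}, Milnor number mu = 7.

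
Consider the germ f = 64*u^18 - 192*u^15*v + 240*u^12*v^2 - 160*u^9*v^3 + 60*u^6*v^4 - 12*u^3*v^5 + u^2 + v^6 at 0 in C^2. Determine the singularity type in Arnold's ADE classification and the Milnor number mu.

The Hessian of f at 0 has rank 1. Corank 1: A-series; mu = 5 gives A_5.

Type A_5, Milnor number mu = 5.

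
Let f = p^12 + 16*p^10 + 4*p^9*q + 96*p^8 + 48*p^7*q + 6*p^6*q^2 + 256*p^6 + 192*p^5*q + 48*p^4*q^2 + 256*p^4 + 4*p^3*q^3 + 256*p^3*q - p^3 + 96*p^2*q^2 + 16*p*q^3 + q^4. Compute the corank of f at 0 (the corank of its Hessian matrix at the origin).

2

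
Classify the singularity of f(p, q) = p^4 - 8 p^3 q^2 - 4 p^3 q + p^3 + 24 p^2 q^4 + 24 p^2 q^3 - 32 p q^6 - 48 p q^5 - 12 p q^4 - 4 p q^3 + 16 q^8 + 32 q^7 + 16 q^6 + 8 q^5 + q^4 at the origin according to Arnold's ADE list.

E_6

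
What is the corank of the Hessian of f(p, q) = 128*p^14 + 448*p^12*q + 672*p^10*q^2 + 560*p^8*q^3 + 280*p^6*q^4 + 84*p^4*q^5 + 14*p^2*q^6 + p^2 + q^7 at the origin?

The Hessian at 0 is [[2, 0], [0, 0]] of rank 1; hence corank 1.

1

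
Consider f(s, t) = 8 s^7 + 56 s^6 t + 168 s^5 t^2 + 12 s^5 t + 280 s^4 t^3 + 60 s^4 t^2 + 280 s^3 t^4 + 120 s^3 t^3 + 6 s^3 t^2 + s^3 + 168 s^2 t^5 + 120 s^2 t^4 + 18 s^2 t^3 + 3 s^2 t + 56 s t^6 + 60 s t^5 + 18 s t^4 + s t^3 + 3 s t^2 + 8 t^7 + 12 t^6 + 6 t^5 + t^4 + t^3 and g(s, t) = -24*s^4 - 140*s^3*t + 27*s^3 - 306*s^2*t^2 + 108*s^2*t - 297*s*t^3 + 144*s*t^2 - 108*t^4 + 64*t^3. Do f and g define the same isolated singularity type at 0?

Yes.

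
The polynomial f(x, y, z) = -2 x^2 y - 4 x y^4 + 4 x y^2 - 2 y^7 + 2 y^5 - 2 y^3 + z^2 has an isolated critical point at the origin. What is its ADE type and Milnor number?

Type D6, Milnor number mu = 6.

The Hessian of f at 0 is [[0, 0, 0], [0, 0, 0], [0, 0, 2]] with rank 1, so corank 2. A Groebner basis of the Jacobian ideal J(f) in C{x,y,z} is {x*y + y^4 - y^2, x*y^2 - y^3, x^2 - 7*x*y + 6*y^2, z}; counting standard monomials gives mu = 6. Corank 2; j^3 = -2*y*(x - y)^2 has shape L^2 M (L != M), so D-series; mu = 6 gives D_6.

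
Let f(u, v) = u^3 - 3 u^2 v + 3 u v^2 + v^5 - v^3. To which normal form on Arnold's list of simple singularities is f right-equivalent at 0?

E_{8}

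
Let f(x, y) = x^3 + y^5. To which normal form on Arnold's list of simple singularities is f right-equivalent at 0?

E_{8}

The Hessian of f at 0 is [[0, 0], [0, 0]] with rank 0, so corank 2. A Groebner basis of the Jacobian ideal J(f) in C{x,y} is {y^4, x^2}; counting standard monomials gives mu = 8. Corank 2; j^3 = x^3 is a perfect cube, so E-series; the 5-jet and mu = 8 give E_8.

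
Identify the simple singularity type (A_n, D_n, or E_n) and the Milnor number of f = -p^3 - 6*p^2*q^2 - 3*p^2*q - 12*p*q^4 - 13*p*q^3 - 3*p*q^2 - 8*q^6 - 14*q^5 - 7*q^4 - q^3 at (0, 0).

Type E7, Milnor number mu = 7.

The Hessian of f at 0 has rank 0. Corank 2; j^3 = -(p + q)^3 is a perfect cube, so E-series; the 4-jet and mu = 7 give E_7.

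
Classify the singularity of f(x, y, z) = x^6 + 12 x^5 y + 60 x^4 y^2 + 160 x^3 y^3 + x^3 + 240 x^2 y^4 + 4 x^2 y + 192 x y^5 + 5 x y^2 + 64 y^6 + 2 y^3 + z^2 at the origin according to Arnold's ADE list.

D_7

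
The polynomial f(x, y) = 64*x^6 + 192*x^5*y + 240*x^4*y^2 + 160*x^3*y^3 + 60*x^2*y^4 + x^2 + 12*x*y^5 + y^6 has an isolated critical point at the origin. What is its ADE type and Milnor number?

The Hessian of f at 0 has rank 1. Corank 1: A-series; mu = 5 gives A_5.

Type A_5, Milnor number mu = 5.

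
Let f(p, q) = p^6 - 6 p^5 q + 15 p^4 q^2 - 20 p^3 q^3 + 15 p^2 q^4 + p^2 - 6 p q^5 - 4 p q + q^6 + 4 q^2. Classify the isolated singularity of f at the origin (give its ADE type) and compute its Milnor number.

Type A_{5}, Milnor number mu = 5.

The Hessian of f at 0 is [[2, -4], [-4, 8]] with rank 1, so corank 1. A Groebner basis of the Jacobian ideal J(f) in C{p,q} is {q^5, p - 2*q}; counting standard monomials gives mu = 5. Corank 1: A-series; mu = 5 gives A_5.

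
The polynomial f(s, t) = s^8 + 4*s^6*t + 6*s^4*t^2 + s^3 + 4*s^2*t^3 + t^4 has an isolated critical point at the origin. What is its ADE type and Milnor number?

Type E6, Milnor number mu = 6.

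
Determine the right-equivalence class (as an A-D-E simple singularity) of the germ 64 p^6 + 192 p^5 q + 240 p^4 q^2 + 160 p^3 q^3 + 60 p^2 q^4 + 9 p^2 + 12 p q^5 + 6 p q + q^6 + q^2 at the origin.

The Hessian of f at 0 is [[18, 6], [6, 2]] with rank 1, so corank 1. A Groebner basis of the Jacobian ideal J(f) in C{p,q} is {q^5, p + q/3}; counting standard monomials gives mu = 5. Corank 1: A-series; mu = 5 gives A_5.

A5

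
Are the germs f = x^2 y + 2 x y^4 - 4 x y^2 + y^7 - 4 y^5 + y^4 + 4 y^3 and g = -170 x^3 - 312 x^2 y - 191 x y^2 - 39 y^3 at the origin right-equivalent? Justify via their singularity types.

No.

The Hessian of f at 0 is [[0, 0], [0, 0]] with rank 0, so corank 2. A Groebner basis of the Jacobian ideal J(f) in C{x,y} is {x^3 + 2*x^2 - 8*y^2, x^2/4 + y^3 - y^2, x*y - 2*y^2}; counting standard monomials gives mu = 5. Corank 2; j^3 = y*(x - 2*y)^2 has shape L^2 M (L != M), so D-series; mu = 5 gives D_5. The Hessian of g at 0 is [[0, 0], [0, 0]] with rank 0, so corank 2. A Groebner basis of the Jacobian ideal J(g) in C{x,y} is {y^3, x^2 - 23*y^2/66, x*y + 13*y^2/22}; counting standard monomials gives mu = 4. Corank 2; j^3 = -(5*x + 3*y)*(34*x^2 + 42*x*y + 13*y^2) splits into three distinct lines over C (the quadratic factor has nonzero discriminant), so D_4. f is D_5 but g is D_4, hence not right-equivalent.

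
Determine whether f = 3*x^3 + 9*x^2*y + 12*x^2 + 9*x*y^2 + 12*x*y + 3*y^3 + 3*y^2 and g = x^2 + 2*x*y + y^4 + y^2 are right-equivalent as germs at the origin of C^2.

The Hessian of f at 0 has rank 1. Corank 1: A-series; mu = 2 gives A_2. The Hessian of g at 0 has rank 1. Corank 1: A-series; mu = 3 gives A_3. f is A_2 but g is A_3, hence not right-equivalent.

No.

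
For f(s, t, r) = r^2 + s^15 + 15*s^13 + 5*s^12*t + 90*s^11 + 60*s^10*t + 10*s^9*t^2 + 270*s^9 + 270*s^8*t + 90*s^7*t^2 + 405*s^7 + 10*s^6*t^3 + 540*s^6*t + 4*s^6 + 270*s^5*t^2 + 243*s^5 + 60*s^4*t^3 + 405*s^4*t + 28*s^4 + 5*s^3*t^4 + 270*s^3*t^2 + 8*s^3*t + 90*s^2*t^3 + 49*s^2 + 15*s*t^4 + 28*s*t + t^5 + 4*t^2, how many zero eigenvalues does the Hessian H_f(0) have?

1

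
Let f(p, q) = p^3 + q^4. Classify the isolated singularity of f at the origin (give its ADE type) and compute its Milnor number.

Type E_{6}, Milnor number mu = 6.

The Hessian of f at 0 has rank 0. Corank 2; j^3 = p^3 is a perfect cube, so E-series; the 4-jet and mu = 6 give E_6.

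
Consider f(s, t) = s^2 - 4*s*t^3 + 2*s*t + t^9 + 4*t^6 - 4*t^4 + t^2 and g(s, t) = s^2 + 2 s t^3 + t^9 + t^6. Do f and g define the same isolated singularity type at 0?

The Hessian of f at 0 has rank 1. Corank 1: A-series; mu = 8 gives A_8. The Hessian of g at 0 has rank 1. Corank 1: A-series; mu = 8 gives A_8. Both have type A_8, hence right-equivalent.

Yes.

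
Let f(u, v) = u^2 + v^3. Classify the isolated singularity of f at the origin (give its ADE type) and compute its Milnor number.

The Hessian of f at 0 is [[2, 0], [0, 0]] with rank 1, so corank 1. A Groebner basis of the Jacobian ideal J(f) in C{u,v} is {v^2, u}; counting standard monomials gives mu = 2. Corank 1: A-series; mu = 2 gives A_2.

Type A_{2}, Milnor number mu = 2.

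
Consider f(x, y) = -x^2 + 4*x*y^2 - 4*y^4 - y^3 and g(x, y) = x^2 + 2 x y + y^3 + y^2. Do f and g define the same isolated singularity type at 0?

The Hessian of f at 0 is [[-2, 0], [0, 0]] with rank 1, so corank 1. A Groebner basis of the Jacobian ideal J(f) in C{x,y} is {y^2, x}; counting standard monomials gives mu = 2. Corank 1: A-series; mu = 2 gives A_2. The Hessian of g at 0 is [[2, 2], [2, 2]] with rank 1, so corank 1. A Groebner basis of the Jacobian ideal J(g) in C{x,y} is {y^2, x + y}; counting standard monomials gives mu = 2. Corank 1: A-series; mu = 2 gives A_2. Both have type A_2, hence right-equivalent.

Yes.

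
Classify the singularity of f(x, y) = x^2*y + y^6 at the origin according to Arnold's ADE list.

D_7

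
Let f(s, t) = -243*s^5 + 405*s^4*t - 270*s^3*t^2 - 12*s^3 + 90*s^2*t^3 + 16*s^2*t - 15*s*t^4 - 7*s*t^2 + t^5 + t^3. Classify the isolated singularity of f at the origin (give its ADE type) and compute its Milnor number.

The Hessian of f at 0 is [[0, 0], [0, 0]] with rank 0, so corank 2. A Groebner basis of the Jacobian ideal J(f) in C{s,t} is {-32*s*t/15 + t^4 + 16*t^2/15, s*t^2 - t^3/2, s^2 - 5*s*t/6 + t^2/6}; counting standard monomials gives mu = 6. Corank 2; j^3 = -(2*s - t)^2*(3*s - t) has shape L^2 M (L != M), so D-series; mu = 6 gives D_6.

Type D6, Milnor number mu = 6.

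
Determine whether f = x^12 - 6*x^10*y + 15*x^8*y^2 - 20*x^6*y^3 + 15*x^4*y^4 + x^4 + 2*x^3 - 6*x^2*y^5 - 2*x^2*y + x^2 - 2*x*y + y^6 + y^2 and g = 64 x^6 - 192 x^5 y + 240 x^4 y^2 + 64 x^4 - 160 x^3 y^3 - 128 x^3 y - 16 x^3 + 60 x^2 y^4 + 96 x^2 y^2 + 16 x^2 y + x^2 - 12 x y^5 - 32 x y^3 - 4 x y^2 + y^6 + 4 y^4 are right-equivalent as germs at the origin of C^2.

The Hessian of f at 0 is [[2, -2], [-2, 2]] with rank 1, so corank 1. A Groebner basis of the Jacobian ideal J(f) in C{x,y} is {x*y^2 + 3*x*y + x - 2*y^2 - y, 5*x*y + 2*x + y^3 - 3*y^2 - 2*y, x^2 + x - y}; counting standard monomials gives mu = 5. Corank 1: A-series; mu = 5 gives A_5. The Hessian of g at 0 is [[2, 0], [0, 0]] with rank 1, so corank 1. A Groebner basis of the Jacobian ideal J(g) in C{x,y} is {x*y^2 - x*y/2 - x/16 + y^2/8, -5*x*y/2 - x/4 + y^3 + y^2/2, x^2 - x*y - x/8 + y^2/4}; counting standard monomials gives mu = 5. Corank 1: A-series; mu = 5 gives A_5. Both have type A_5, hence right-equivalent.

Yes.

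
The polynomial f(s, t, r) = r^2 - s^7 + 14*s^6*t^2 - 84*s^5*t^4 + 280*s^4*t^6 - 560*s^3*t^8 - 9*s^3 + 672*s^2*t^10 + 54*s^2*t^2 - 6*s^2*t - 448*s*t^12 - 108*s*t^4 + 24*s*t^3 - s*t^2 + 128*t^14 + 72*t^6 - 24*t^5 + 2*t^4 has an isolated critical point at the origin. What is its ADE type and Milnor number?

Type D_8, Milnor number mu = 8.

The Hessian of f at 0 has rank 1. Corank 2; j^3 = -s*(3*s + t)^2 has shape L^2 M (L != M), so D-series; mu = 8 gives D_8.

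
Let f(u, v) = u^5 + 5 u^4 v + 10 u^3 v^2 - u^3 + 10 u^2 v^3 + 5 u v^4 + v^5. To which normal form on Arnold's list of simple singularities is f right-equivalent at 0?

The Hessian of f at 0 has rank 0. Corank 2; j^3 = -u^3 is a perfect cube, so E-series; the 5-jet and mu = 8 give E_8.

E_{8}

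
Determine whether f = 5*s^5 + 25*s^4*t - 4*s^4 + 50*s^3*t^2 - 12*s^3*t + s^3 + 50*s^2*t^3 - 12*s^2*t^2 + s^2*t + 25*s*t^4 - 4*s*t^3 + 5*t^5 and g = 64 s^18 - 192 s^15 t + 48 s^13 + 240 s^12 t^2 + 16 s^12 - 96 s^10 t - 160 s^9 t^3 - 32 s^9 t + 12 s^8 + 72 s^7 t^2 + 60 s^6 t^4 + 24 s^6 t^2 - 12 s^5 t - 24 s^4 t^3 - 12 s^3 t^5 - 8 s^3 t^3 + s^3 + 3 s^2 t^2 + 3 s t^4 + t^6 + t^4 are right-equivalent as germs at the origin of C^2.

No.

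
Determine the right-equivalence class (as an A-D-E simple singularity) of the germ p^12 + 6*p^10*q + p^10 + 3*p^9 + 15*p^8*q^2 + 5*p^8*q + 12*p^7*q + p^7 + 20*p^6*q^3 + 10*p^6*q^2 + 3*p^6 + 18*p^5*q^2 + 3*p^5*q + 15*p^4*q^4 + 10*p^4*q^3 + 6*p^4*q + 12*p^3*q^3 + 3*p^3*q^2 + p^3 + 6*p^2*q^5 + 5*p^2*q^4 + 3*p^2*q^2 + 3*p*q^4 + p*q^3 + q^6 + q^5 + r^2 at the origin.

E_{7}

The Hessian of f at 0 has rank 1. Corank 2; j^3 = p^3 is a perfect cube, so E-series; the 4-jet and mu = 7 give E_7.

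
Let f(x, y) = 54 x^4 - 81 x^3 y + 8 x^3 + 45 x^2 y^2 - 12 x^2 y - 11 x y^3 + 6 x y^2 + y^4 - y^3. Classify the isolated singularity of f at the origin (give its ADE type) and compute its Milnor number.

Type E7, Milnor number mu = 7.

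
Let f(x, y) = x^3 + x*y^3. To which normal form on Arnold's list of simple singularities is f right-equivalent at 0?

E_{7}

The Hessian of f at 0 is [[0, 0], [0, 0]] with rank 0, so corank 2. A Groebner basis of the Jacobian ideal J(f) in C{x,y} is {x^3, x*y^2, 3*x^2 + y^3}; counting standard monomials gives mu = 7. Corank 2; j^3 = x^3 is a perfect cube, so E-series; the 4-jet and mu = 7 give E_7.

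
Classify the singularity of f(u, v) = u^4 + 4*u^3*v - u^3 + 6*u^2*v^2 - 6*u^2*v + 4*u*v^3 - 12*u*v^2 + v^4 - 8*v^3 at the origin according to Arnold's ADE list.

E_{6}

The Hessian of f at 0 is [[0, 0], [0, 0]] with rank 0, so corank 2. A Groebner basis of the Jacobian ideal J(f) in C{u,v} is {v^4, u*v^2 + 5*v^3/3, u^2 + 4*u*v + 4*v^2}; counting standard monomials gives mu = 6. Corank 2; j^3 = -(u + 2*v)^3 is a perfect cube, so E-series; the 4-jet and mu = 6 give E_6.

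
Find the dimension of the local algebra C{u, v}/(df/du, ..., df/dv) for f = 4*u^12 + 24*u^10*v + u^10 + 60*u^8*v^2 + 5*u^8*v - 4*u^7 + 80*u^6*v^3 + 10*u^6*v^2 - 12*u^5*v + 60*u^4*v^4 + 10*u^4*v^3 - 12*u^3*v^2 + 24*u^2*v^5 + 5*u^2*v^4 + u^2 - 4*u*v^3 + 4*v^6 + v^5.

The Hessian of f at 0 is [[2, 0], [0, 0]] with rank 1, so corank 1. A Groebner basis of the Jacobian ideal J(f) in C{u,v} is {-u/2 + v^3, u^2, u*v}; counting standard monomials gives mu = 4. Corank 1: A-series; mu = 4 gives A_4.

4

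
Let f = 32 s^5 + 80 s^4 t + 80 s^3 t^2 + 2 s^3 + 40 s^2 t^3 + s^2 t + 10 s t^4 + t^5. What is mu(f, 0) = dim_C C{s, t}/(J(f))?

6

The Hessian of f at 0 has rank 0. Corank 2; j^3 = s^2*(2*s + t) has shape L^2 M (L != M), so D-series; mu = 6 gives D_6.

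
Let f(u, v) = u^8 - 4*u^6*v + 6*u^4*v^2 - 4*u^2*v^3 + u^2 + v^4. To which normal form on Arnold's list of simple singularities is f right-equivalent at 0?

A_3

The Hessian of f at 0 is [[2, 0], [0, 0]] with rank 1, so corank 1. A Groebner basis of the Jacobian ideal J(f) in C{u,v} is {v^3, u}; counting standard monomials gives mu = 3. Corank 1: A-series; mu = 3 gives A_3.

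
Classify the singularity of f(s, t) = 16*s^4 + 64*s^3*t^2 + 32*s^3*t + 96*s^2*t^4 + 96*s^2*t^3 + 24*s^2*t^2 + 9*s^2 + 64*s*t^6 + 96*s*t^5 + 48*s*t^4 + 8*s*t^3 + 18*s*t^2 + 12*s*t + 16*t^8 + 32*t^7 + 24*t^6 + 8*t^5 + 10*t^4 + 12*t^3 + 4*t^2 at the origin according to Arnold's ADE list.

The Hessian of f at 0 is [[18, 12], [12, 8]] with rank 1, so corank 1. A Groebner basis of the Jacobian ideal J(f) in C{s,t} is {s^2 + 4*s/9 + 8*t/27, s*t - 2*s/3 - 4*t/9, s + t^2 + 2*t/3}; counting standard monomials gives mu = 3. Corank 1: A-series; mu = 3 gives A_3.

A_{3}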